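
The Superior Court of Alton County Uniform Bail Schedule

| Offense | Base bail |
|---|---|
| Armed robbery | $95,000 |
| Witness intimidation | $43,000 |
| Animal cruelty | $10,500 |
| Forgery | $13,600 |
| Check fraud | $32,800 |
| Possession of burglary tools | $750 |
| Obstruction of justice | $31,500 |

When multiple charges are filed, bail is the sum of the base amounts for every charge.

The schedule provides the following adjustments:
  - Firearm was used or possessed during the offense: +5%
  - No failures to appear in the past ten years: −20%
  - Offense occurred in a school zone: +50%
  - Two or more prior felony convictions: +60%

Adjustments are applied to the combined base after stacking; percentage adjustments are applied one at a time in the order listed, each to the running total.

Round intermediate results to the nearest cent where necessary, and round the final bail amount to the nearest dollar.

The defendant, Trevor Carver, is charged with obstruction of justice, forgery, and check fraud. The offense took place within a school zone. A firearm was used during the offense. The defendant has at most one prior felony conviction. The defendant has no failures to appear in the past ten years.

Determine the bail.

$98,154

Base amounts from the schedule: obstruction of justice $31,500; forgery $13,600; check fraud $32,800.
Stacking rule: sum of all bases. $31,500 + $13,600 + $32,800 = $77,900.
Firearm was used or possessed during the offense (+5%): $77,900 × 1.05 = $81,795.
No failures to appear in the past ten years (−20%): $81,795 × 0.8 = $65,436.
Offense occurred in a school zone (+50%): $65,436 × 1.5 = $98,154.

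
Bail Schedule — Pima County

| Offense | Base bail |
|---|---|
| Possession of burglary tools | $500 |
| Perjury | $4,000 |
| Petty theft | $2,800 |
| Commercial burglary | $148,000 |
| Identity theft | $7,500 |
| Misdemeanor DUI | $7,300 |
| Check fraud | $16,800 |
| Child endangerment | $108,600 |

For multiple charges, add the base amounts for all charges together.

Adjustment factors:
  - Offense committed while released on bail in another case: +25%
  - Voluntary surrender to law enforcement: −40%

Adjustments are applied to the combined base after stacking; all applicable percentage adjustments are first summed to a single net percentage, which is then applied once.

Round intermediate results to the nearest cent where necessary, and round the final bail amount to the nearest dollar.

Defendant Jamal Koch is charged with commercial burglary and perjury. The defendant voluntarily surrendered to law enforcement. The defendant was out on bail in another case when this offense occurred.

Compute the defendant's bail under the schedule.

$129,200

Base amounts from the schedule: commercial burglary $148,000; perjury $4,000.
Stacking rule: sum of all bases. $148,000 + $4,000 = $152,000.
Net percentage adjustment: +25% −40% = −15%. $152,000 × 0.85 = $129,200.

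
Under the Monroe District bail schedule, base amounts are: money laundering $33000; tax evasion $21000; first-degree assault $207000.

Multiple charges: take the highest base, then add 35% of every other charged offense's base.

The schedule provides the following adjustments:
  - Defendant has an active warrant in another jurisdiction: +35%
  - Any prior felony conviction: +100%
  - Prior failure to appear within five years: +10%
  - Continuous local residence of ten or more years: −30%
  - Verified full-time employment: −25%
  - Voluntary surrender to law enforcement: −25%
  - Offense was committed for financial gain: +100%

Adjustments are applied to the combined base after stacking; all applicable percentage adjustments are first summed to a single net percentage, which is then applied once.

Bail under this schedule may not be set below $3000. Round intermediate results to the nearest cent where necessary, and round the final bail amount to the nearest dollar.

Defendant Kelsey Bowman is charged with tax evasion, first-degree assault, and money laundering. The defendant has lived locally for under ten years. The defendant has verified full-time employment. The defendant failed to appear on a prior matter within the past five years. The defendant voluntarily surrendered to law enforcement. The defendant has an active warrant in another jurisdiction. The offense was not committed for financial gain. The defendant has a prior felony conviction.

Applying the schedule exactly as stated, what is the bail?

Base amounts from the schedule: tax evasion $21000; first-degree assault $207000; money laundering $33000.
Stacking rule: highest base plus 35% of each additional charge. Highest is first-degree assault at $207000. Additional: $21000 × 35% = $7350; $33000 × 35% = $11550. Combined base = $207000 + $18900 = $225900.
Net percentage adjustment: +35% +100% +10% −25% −25% = +95%. $225900 × 1.95 = $440505.
$440505 is at or above the $3000 minimum.

$440505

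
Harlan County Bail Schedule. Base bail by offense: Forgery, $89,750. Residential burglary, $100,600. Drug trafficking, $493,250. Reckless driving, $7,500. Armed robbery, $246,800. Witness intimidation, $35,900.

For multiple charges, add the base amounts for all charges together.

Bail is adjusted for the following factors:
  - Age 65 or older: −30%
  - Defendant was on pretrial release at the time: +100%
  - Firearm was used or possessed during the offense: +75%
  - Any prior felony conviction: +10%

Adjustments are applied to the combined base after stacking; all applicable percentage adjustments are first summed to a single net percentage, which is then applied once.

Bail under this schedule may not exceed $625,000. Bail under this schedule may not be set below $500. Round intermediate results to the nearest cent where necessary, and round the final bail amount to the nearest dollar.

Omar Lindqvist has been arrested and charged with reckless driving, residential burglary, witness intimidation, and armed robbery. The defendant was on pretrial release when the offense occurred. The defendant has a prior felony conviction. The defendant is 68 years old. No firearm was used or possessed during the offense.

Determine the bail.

Base amounts from the schedule: reckless driving $7,500; residential burglary $100,600; witness intimidation $35,900; armed robbery $246,800.
Stacking rule: sum of all bases. $7,500 + $100,600 + $35,900 + $246,800 = $390,800.
Net percentage adjustment: −30% +100% +10% = +80%. $390,800 × 1.8 = $703,440.
Result $703,440 exceeds the maximum of $625,000; bail is capped at $625,000.
$625,000 is at or above the $500 minimum.

$625,000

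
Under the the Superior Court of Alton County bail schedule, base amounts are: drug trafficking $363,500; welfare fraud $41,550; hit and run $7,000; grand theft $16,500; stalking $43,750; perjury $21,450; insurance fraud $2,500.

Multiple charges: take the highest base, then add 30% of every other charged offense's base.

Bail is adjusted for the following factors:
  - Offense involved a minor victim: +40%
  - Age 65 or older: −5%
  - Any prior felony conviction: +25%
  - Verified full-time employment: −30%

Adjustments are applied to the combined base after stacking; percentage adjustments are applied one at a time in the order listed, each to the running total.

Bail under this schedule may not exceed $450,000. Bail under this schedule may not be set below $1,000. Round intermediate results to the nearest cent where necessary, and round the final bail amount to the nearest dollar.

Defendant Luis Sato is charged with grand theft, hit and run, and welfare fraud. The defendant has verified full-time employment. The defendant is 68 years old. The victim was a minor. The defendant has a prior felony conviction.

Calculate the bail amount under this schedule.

Base amounts from the schedule: grand theft $16,500; hit and run $7,000; welfare fraud $41,550.
Stacking rule: highest base plus 30% of each additional charge. Highest is welfare fraud at $41,550. Additional: $16,500 × 30% = $4,950; $7,000 × 30% = $2,100. Combined base = $41,550 + $7,050 = $48,600.
Offense involved a minor victim (+40%): $48,600 × 1.4 = $68,040.
Age 65 or older (−5%): $68,040 × 0.95 = $64,638.
Any prior felony conviction (+25%): $64,638 × 1.25 = $80,797.50.
Verified full-time employment (−30%): $80,797.50 × 0.7 = $56,558.25.
$56,558.25 is within the $450,000 maximum.
$56,558.25 is at or above the $1,000 minimum.
Rounded to the nearest dollar: $56,558.

$56,558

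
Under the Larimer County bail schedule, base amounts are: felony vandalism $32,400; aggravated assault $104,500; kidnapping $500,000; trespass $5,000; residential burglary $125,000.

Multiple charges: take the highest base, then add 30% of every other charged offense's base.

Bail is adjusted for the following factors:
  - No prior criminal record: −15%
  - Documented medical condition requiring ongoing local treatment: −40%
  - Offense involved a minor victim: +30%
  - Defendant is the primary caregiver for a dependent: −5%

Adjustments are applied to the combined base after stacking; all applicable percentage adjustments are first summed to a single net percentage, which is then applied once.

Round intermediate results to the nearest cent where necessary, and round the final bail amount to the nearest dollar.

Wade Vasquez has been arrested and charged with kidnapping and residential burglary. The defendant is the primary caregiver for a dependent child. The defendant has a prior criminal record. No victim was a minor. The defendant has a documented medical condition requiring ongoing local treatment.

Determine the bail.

Base amounts from the schedule: kidnapping $500,000; residential burglary $125,000.
Stacking rule: highest base plus 30% of each additional charge. Highest is kidnapping at $500,000. Additional: $125,000 × 30% = $37,500. Combined base = $500,000 + $37,500 = $537,500.
Net percentage adjustment: −40% −5% = −45%. $537,500 × 0.55 = $295,625.

$295,625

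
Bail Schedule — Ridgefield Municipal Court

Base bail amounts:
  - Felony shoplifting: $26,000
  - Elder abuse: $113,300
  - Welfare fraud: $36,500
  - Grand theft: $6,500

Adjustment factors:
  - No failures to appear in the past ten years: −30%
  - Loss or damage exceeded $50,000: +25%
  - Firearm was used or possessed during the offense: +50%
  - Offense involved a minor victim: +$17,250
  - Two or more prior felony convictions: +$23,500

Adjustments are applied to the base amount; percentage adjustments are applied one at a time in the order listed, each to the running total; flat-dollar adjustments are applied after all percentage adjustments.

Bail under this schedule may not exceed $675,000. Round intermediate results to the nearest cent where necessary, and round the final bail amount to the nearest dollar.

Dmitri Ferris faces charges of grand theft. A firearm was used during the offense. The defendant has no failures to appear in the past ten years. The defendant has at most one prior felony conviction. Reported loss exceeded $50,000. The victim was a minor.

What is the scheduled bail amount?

$25,781

Base amounts from the schedule: grand theft $6,500.
Single charge. Combined base = $6,500.
No failures to appear in the past ten years (−30%): $6,500 × 0.7 = $4,550.
Loss or damage exceeded $50,000 (+25%): $4,550 × 1.25 = $5,687.50.
Firearm was used or possessed during the offense (+50%): $5,687.50 × 1.5 = $8,531.25.
Offense involved a minor victim (+$17,250 flat): $8,531.25 + $17,250 = $25,781.25.
$25,781.25 is within the $675,000 maximum.
Rounded to the nearest dollar: $25,781.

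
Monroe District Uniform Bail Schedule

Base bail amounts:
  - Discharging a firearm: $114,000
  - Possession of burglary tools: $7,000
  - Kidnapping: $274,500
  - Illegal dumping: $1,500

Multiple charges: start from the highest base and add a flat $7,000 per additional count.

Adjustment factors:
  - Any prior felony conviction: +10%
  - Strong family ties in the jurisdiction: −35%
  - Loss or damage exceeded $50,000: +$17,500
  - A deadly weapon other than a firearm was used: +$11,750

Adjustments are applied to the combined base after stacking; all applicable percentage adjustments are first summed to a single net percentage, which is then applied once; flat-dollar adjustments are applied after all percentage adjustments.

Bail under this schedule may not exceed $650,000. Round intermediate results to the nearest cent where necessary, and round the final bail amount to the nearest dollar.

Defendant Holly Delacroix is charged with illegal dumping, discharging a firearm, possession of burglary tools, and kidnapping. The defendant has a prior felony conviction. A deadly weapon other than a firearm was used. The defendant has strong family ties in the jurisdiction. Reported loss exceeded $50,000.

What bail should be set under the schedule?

$250,875

Base amounts from the schedule: illegal dumping $1,500; discharging a firearm $114,000; possession of burglary tools $7,000; kidnapping $274,500.
Stacking rule: highest base plus $7,000 per additional charge. Highest is kidnapping at $274,500; 3 additional charges → +$21,000. Combined base = $295,500.
Net percentage adjustment: +10% −35% = −25%. $295,500 × 0.75 = $221,625.
Loss or damage exceeded $50,000 (+$17,500 flat): $221,625 + $17,500 = $239,125.
A deadly weapon other than a firearm was used (+$11,750 flat): $239,125 + $11,750 = $250,875.
$250,875 is within the $650,000 maximum.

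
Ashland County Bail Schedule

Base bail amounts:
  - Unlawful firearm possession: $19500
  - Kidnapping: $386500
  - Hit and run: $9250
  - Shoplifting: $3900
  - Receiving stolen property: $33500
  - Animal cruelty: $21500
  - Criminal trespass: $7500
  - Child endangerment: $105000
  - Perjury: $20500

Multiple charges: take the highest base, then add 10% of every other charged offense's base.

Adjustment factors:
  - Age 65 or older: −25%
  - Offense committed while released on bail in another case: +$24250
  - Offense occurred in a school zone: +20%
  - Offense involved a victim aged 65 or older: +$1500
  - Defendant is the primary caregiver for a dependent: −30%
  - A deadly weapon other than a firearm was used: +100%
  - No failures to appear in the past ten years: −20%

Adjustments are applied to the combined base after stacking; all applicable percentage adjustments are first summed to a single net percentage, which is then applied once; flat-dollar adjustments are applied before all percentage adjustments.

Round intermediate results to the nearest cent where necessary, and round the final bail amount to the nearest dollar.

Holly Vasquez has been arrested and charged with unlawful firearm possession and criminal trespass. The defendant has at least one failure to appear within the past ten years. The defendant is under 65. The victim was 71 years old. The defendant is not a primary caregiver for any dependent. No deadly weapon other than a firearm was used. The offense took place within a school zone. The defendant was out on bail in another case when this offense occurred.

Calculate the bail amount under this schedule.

$55200

Base amounts from the schedule: unlawful firearm possession $19500; criminal trespass $7500.
Stacking rule: highest base plus 10% of each additional charge. Highest is unlawful firearm possession at $19500. Additional: $7500 × 10% = $750. Combined base = $19500 + $750 = $20250.
Offense committed while released on bail in another case (+$24250 flat): $20250 + $24250 = $44500.
Offense involved a victim aged 65 or older (+$1500 flat): $44500 + $1500 = $46000.
Offense occurred in a school zone (+20%): $46000 × 1.2 = $55200.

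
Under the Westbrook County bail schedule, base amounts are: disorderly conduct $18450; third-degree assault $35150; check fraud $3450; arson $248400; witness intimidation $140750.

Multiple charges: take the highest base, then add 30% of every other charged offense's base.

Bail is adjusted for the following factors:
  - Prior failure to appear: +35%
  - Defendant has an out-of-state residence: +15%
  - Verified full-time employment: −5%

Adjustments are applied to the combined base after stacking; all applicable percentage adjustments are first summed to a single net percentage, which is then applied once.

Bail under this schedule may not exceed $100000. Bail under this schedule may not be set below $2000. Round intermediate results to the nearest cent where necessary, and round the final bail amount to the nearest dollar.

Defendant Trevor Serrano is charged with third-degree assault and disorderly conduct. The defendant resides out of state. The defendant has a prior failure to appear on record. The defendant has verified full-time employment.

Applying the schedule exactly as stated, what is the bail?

$58993

Base amounts from the schedule: third-degree assault $35150; disorderly conduct $18450.
Stacking rule: highest base plus 30% of each additional charge. Highest is third-degree assault at $35150. Additional: $18450 × 30% = $5535. Combined base = $35150 + $5535 = $40685.
Net percentage adjustment: +35% +15% −5% = +45%. $40685 × 1.45 = $58993.25.
$58993.25 is within the $100000 maximum.
$58993.25 is at or above the $2000 minimum.
Rounded to the nearest dollar: $58993.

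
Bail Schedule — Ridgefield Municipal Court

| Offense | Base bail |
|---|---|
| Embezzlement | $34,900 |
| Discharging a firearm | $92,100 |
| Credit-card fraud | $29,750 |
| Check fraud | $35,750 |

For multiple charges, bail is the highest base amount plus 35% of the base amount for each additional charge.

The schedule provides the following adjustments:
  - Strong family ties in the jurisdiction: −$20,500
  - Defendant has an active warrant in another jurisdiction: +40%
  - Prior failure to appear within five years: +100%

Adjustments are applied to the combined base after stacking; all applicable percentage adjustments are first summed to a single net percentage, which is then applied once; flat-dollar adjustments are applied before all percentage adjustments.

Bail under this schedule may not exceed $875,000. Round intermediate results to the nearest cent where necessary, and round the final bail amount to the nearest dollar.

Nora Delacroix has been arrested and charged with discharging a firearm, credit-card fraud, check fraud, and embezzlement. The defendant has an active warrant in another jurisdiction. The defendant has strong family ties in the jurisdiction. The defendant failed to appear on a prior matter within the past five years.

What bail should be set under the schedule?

Base amounts from the schedule: discharging a firearm $92,100; credit-card fraud $29,750; check fraud $35,750; embezzlement $34,900.
Stacking rule: highest base plus 35% of each additional charge. Highest is discharging a firearm at $92,100. Additional: $29,750 × 35% = $10,412.50; $35,750 × 35% = $12,512.50; $34,900 × 35% = $12,215. Combined base = $92,100 + $35,140 = $127,240.
Strong family ties in the jurisdiction (−$20,500 flat): $127,240 − $20,500 = $106,740.
Net percentage adjustment: +40% +100% = +140%. $106,740 × 2.4 = $256,176.
$256,176 is within the $875,000 maximum.

$256,176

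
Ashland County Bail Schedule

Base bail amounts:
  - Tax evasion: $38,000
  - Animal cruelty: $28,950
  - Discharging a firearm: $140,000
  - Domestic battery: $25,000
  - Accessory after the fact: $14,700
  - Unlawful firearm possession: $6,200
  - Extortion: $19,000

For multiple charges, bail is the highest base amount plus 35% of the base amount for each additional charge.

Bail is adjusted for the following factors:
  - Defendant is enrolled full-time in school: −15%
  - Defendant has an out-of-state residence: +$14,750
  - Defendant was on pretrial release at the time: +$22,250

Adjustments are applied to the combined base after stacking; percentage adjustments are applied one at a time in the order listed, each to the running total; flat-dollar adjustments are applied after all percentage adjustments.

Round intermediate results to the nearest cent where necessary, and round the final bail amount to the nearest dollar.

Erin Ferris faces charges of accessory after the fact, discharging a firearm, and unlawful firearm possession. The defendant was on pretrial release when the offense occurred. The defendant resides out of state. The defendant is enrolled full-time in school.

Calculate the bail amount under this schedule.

Base amounts from the schedule: accessory after the fact $14,700; discharging a firearm $140,000; unlawful firearm possession $6,200.
Stacking rule: highest base plus 35% of each additional charge. Highest is discharging a firearm at $140,000. Additional: $14,700 × 35% = $5,145; $6,200 × 35% = $2,170. Combined base = $140,000 + $7,315 = $147,315.
Defendant is enrolled full-time in school (−15%): $147,315 × 0.85 = $125,217.75.
Defendant has an out-of-state residence (+$14,750 flat): $125,217.75 + $14,750 = $139,967.75.
Defendant was on pretrial release at the time (+$22,250 flat): $139,967.75 + $22,250 = $162,217.75.
Rounded to the nearest dollar: $162,218.

$162,218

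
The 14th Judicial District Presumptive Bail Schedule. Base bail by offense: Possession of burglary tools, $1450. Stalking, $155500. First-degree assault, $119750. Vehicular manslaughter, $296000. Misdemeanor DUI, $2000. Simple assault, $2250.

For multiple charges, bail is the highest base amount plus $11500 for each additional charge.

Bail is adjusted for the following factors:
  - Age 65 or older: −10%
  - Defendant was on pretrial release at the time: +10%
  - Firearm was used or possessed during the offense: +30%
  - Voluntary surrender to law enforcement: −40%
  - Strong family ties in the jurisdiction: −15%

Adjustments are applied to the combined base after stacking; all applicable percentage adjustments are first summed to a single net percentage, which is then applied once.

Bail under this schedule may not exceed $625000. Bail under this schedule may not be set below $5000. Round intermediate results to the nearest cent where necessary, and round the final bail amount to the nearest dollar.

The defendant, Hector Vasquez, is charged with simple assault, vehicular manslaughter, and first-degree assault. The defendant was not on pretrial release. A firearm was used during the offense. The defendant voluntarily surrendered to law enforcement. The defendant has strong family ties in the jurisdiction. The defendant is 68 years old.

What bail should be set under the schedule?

Base amounts from the schedule: simple assault $2250; vehicular manslaughter $296000; first-degree assault $119750.
Stacking rule: highest base plus $11500 per additional charge. Highest is vehicular manslaughter at $296000; 2 additional charges → +$23000. Combined base = $319000.
Net percentage adjustment: −10% +30% −40% −15% = −35%. $319000 × 0.65 = $207350.
$207350 is within the $625000 maximum.
$207350 is at or above the $5000 minimum.

$207350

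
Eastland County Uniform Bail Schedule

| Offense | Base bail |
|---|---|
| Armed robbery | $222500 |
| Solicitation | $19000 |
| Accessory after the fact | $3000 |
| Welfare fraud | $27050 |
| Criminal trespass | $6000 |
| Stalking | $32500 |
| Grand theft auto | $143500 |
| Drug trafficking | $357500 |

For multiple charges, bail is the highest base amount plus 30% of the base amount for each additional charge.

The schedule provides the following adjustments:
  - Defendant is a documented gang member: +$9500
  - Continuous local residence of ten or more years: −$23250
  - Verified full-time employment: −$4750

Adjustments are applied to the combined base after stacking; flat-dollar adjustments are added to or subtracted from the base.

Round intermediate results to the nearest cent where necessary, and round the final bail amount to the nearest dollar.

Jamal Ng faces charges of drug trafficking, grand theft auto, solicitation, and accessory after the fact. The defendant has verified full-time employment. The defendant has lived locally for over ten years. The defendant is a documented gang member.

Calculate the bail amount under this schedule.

Base amounts from the schedule: drug trafficking $357500; grand theft auto $143500; solicitation $19000; accessory after the fact $3000.
Stacking rule: highest base plus 30% of each additional charge. Highest is drug trafficking at $357500. Additional: $143500 × 30% = $43050; $19000 × 30% = $5700; $3000 × 30% = $900. Combined base = $357500 + $49650 = $407150.
Defendant is a documented gang member (+$9500 flat): $407150 + $9500 = $416650.
Continuous local residence of ten or more years (−$23250 flat): $416650 − $23250 = $393400.
Verified full-time employment (−$4750 flat): $393400 − $4750 = $388650.

$388650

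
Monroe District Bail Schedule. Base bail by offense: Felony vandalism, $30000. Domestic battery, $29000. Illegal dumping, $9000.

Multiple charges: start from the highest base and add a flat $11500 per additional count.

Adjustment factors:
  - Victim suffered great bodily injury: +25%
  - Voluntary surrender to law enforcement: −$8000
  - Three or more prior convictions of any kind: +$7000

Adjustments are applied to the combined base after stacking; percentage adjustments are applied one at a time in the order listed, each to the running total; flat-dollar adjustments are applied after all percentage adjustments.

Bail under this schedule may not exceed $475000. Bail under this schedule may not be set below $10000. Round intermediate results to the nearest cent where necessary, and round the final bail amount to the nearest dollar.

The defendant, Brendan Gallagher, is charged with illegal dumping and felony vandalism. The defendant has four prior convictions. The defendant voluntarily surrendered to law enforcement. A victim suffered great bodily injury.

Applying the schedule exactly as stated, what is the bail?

$50875

Base amounts from the schedule: illegal dumping $9000; felony vandalism $30000.
Stacking rule: highest base plus $11500 per additional charge. Highest is felony vandalism at $30000; 1 additional charge → +$11500. Combined base = $41500.
Victim suffered great bodily injury (+25%): $41500 × 1.25 = $51875.
Voluntary surrender to law enforcement (−$8000 flat): $51875 − $8000 = $43875.
Three or more prior convictions of any kind (+$7000 flat): $43875 + $7000 = $50875.
$50875 is within the $475000 maximum.
$50875 is at or above the $10000 minimum.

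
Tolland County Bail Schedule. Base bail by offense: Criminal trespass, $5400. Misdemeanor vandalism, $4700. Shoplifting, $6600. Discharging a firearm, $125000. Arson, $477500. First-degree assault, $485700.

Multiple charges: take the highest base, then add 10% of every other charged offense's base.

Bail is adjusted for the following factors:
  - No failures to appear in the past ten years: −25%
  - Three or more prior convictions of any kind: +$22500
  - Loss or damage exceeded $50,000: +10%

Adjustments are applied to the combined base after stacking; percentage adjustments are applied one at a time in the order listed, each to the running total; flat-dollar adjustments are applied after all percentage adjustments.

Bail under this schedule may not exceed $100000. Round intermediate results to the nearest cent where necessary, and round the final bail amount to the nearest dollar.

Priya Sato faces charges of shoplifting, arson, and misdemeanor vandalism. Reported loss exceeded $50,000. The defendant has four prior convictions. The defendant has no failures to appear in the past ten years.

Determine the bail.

Base amounts from the schedule: shoplifting $6600; arson $477500; misdemeanor vandalism $4700.
Stacking rule: highest base plus 10% of each additional charge. Highest is arson at $477500. Additional: $6600 × 10% = $660; $4700 × 10% = $470. Combined base = $477500 + $1130 = $478630.
No failures to appear in the past ten years (−25%): $478630 × 0.75 = $358972.50.
Loss or damage exceeded $50,000 (+10%): $358972.50 × 1.1 = $394869.75.
Three or more prior convictions of any kind (+$22500 flat): $394869.75 + $22500 = $417369.75.
Result $417369.75 exceeds the maximum of $100000; bail is capped at $100000.

$100000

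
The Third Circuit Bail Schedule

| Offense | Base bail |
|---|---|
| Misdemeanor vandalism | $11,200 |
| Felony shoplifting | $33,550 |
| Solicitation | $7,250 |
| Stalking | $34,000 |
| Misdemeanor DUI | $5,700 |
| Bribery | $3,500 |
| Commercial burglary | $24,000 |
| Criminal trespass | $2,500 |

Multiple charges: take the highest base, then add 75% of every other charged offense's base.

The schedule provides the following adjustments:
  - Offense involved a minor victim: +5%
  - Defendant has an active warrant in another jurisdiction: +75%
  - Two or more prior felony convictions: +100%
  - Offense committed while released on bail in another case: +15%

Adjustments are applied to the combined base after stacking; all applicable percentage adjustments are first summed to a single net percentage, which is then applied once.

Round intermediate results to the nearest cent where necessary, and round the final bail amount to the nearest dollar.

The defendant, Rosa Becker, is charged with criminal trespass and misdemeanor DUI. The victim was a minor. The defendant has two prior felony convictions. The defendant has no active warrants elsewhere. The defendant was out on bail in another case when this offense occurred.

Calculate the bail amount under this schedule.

Base amounts from the schedule: criminal trespass $2,500; misdemeanor DUI $5,700.
Stacking rule: highest base plus 75% of each additional charge. Highest is misdemeanor DUI at $5,700. Additional: $2,500 × 75% = $1,875. Combined base = $5,700 + $1,875 = $7,575.
Net percentage adjustment: +5% +100% +15% = +120%. $7,575 × 2.2 = $16,665.

$16,665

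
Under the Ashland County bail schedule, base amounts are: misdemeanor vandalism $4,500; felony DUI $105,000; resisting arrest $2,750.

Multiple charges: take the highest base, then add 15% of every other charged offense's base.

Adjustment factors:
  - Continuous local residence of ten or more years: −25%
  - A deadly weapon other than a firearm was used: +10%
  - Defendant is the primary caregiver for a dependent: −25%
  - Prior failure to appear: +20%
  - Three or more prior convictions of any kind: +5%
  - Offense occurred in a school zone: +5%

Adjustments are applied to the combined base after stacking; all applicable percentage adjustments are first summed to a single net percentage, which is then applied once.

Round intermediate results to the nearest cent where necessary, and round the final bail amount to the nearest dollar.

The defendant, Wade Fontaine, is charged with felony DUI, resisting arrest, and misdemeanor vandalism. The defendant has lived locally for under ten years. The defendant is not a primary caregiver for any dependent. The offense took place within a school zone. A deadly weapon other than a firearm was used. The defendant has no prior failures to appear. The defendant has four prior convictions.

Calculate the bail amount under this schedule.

$127,305

Base amounts from the schedule: felony DUI $105,000; resisting arrest $2,750; misdemeanor vandalism $4,500.
Stacking rule: highest base plus 15% of each additional charge. Highest is felony DUI at $105,000. Additional: $2,750 × 15% = $412.50; $4,500 × 15% = $675. Combined base = $105,000 + $1,087.50 = $106,087.50.
Net percentage adjustment: +10% +5% +5% = +20%. $106,087.50 × 1.2 = $127,305.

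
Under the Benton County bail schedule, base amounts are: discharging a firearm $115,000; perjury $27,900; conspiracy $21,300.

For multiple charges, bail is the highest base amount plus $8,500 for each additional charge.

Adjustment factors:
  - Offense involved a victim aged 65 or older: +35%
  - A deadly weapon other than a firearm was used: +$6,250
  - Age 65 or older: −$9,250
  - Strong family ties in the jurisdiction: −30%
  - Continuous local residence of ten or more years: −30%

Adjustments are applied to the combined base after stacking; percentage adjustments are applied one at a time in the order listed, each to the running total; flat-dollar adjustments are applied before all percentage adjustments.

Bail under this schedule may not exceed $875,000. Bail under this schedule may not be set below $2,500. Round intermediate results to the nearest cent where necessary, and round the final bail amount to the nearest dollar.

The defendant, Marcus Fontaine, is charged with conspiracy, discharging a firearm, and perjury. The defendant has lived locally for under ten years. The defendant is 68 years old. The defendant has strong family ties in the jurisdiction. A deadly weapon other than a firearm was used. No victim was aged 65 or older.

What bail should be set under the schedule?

$90,300

Base amounts from the schedule: conspiracy $21,300; discharging a firearm $115,000; perjury $27,900.
Stacking rule: highest base plus $8,500 per additional charge. Highest is discharging a firearm at $115,000; 2 additional charges → +$17,000. Combined base = $132,000.
A deadly weapon other than a firearm was used (+$6,250 flat): $132,000 + $6,250 = $138,250.
Age 65 or older (−$9,250 flat): $138,250 − $9,250 = $129,000.
Strong family ties in the jurisdiction (−30%): $129,000 × 0.7 = $90,300.
$90,300 is within the $875,000 maximum.
$90,300 is at or above the $2,500 minimum.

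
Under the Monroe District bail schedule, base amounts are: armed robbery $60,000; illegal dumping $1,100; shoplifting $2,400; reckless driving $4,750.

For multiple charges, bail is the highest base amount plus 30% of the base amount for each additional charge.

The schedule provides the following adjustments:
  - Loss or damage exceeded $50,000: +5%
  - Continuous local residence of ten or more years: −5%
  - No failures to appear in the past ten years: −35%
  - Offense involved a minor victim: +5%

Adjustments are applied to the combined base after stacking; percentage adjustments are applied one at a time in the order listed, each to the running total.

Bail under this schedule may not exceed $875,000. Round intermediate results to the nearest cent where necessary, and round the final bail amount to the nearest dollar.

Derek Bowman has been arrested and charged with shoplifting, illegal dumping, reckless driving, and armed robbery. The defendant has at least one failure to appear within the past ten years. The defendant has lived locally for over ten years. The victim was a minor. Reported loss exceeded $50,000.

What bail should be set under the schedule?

Base amounts from the schedule: shoplifting $2,400; illegal dumping $1,100; reckless driving $4,750; armed robbery $60,000.
Stacking rule: highest base plus 30% of each additional charge. Highest is armed robbery at $60,000. Additional: $2,400 × 30% = $720; $1,100 × 30% = $330; $4,750 × 30% = $1,425. Combined base = $60,000 + $2,475 = $62,475.
Loss or damage exceeded $50,000 (+5%): $62,475 × 1.05 = $65,598.75.
Continuous local residence of ten or more years (−5%): $65,598.75 × 0.95 = $62,318.81.
Offense involved a minor victim (+5%): $62,318.81 × 1.05 = $65,434.75.
$65,434.75 is within the $875,000 maximum.
Rounded to the nearest dollar: $65,435.

$65,435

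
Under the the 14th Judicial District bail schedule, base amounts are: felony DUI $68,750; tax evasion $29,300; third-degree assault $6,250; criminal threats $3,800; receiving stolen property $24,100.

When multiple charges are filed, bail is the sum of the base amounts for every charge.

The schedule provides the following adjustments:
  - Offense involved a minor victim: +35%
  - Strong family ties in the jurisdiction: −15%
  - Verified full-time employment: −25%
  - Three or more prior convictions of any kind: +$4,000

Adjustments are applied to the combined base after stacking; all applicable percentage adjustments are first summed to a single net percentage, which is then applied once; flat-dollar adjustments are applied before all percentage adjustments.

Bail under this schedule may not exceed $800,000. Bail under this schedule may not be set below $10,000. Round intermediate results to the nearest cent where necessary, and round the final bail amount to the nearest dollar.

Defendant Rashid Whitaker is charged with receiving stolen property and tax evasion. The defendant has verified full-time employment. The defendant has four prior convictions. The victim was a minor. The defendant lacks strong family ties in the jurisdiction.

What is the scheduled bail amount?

$63,140

Base amounts from the schedule: receiving stolen property $24,100; tax evasion $29,300.
Stacking rule: sum of all bases. $24,100 + $29,300 = $53,400.
Three or more prior convictions of any kind (+$4,000 flat): $53,400 + $4,000 = $57,400.
Net percentage adjustment: +35% −25% = +10%. $57,400 × 1.1 = $63,140.
$63,140 is within the $800,000 maximum.
$63,140 is at or above the $10,000 minimum.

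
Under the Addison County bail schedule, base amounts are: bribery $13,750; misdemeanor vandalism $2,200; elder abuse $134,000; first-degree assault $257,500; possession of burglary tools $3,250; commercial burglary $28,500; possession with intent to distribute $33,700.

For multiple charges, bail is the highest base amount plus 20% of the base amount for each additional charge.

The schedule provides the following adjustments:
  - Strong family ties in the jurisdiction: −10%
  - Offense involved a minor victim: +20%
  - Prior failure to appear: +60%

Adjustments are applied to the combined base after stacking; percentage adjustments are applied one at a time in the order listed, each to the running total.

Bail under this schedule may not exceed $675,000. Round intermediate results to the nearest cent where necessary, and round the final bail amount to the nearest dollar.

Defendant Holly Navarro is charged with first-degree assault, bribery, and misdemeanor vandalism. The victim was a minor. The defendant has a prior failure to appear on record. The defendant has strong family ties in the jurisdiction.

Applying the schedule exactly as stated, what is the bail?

Base amounts from the schedule: first-degree assault $257,500; bribery $13,750; misdemeanor vandalism $2,200.
Stacking rule: highest base plus 20% of each additional charge. Highest is first-degree assault at $257,500. Additional: $13,750 × 20% = $2,750; $2,200 × 20% = $440. Combined base = $257,500 + $3,190 = $260,690.
Strong family ties in the jurisdiction (−10%): $260,690 × 0.9 = $234,621.
Offense involved a minor victim (+20%): $234,621 × 1.2 = $281,545.20.
Prior failure to appear (+60%): $281,545.20 × 1.6 = $450,472.32.
$450,472.32 is within the $675,000 maximum.
Rounded to the nearest dollar: $450,472.

$450,472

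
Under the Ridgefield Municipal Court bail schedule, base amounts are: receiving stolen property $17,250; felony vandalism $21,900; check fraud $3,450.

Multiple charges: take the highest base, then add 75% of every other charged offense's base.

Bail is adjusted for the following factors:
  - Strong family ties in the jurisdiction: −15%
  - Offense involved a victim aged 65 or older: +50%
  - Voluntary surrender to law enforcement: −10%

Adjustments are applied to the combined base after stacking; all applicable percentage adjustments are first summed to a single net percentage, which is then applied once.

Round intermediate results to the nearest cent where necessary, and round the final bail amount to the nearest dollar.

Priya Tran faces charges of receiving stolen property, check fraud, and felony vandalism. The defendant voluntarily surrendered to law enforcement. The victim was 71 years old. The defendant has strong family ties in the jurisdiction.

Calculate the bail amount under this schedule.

Base amounts from the schedule: receiving stolen property $17,250; check fraud $3,450; felony vandalism $21,900.
Stacking rule: highest base plus 75% of each additional charge. Highest is felony vandalism at $21,900. Additional: $17,250 × 75% = $12,937.50; $3,450 × 75% = $2,587.50. Combined base = $21,900 + $15,525 = $37,425.
Net percentage adjustment: −15% +50% −10% = +25%. $37,425 × 1.25 = $46,781.25.
Rounded to the nearest dollar: $46,781.

$46,781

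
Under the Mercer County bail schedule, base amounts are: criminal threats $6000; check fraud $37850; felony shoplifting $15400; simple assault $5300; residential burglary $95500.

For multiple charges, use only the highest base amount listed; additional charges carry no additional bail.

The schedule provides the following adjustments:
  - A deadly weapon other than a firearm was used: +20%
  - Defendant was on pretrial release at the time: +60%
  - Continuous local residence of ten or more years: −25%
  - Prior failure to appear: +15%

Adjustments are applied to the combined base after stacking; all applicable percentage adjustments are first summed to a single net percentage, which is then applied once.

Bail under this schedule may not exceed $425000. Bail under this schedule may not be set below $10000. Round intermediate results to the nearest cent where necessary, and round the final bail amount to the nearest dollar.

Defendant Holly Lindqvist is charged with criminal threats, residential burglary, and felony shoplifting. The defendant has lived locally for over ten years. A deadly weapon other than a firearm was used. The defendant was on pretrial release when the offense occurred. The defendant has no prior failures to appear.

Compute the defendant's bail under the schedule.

$148025

Base amounts from the schedule: criminal threats $6000; residential burglary $95500; felony shoplifting $15400.
Stacking rule: use the highest base only. Highest is residential burglary at $95500. Combined base = $95500.
Net percentage adjustment: +20% +60% −25% = +55%. $95500 × 1.55 = $148025.
$148025 is within the $425000 maximum.
$148025 is at or above the $10000 minimum.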